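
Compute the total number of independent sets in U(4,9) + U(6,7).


For a direct sum, |I(M1+M2)| = |I(M1)| * |I(M2)|.
|I(U(4,9))| = sum C(9,k) for k=0..4 = 256.
|I(U(6,7))| = sum C(7,k) for k=0..6 = 127.
Total = 256 * 127 = 32512.

32512


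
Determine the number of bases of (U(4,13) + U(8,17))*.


(M1+M2)* = M1* + M2*.
M1* = U(9,13), bases: C(13,9) = 715.
M2* = U(9,17), bases: C(17,9) = 24310.
|B(M*)| = 715 * 24310 = 17381650.

17381650


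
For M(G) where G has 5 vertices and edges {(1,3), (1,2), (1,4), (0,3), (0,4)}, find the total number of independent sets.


An independent set in a graphic matroid is an acyclic edge subset.
G has 5 vertices and 5 edges.
Enumerate all 2^5 = 32 subsets, checking for acyclicity.
Total independent sets = 30.

30


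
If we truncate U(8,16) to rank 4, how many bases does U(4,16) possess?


Truncating U(8,16) to rank 4 gives U(4,16).
Bases of U(4,16) are all 4-element subsets of 16 elements.
Number of bases = C(16,4) = (16 * 15 * 14 * 13) / (1 * 2 * 3 * 4) = 1820.

1820


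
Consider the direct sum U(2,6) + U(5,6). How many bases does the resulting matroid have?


Bases of a direct sum M1 + M2: |B| = |B(M1)| * |B(M2)|.
|B(U(2,6))| = C(6,2) = 15.
|B(U(5,6))| = C(6,5) = 6.
Total bases = 15 * 6 = 90.

90


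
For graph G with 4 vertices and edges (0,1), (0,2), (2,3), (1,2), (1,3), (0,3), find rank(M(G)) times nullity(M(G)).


r(M) = |V| - c = 4 - 1 = 3.
nullity = |E| - r(M) = 6 - 3 = 3.
Product = 3 * 3 = 9.

9


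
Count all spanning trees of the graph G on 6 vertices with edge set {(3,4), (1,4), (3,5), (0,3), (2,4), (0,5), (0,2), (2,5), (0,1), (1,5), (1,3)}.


By Kirchhoff's matrix tree theorem, the number of spanning trees equals
the determinant of any cofactor of the Laplacian matrix L.
G has 6 vertices and 11 edges.
Computing the (5 x 5) cofactor determinant gives 225.

225


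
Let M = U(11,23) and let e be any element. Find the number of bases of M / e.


Contracting e from U(11,23) gives U(10,22).
Bases of U(10,22) = C(22,10) = 22! / (10! * 12!) = 646646.

646646


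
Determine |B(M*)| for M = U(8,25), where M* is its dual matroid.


The dual of U(r,n) is U(n-r, n) = U(17,25).
Bases of U(17,25) are all (17)-element subsets.
|B(M*)| = C(25,17) = 1081575.

1081575


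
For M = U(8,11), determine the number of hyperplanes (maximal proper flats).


Hyperplanes of U(8,11) are flats of rank 7.
In a uniform matroid, these are exactly the (7)-element subsets.
Count = C(11,7) = 11! / (7! * 4!) = 330.

330


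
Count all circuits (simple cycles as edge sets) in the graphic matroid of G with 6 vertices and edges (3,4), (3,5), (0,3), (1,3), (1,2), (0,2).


A circuit in a graphic matroid = edge set of a simple cycle.
G has 6 vertices and 6 edges.
Enumerating all minimal edge subsets forming cycles...
Total circuits found: 1.

1


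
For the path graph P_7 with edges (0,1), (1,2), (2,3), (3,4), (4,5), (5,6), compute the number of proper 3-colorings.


P(P_7, k) = k * (k-1)^(6).
P(3) = 3 * 2^6 = 3 * 64 = 192.

192


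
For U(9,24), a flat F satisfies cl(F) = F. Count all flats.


Flats of U(9,24): every subset of size < 9 is a flat, plus E itself.
Count = C(24,0) + C(24,1) + C(24,2) + C(24,3) + C(24,4) + C(24,5) + C(24,6) + C(24,7) + C(24,8) + 1
     = 1 + 24 + 276 + 2024 + 10626 + 42504 + 134596 + 346104 + 735471 + 1
     = 1271627.

1271627


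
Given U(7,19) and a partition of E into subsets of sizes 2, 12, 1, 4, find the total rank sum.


r(Ai) = min(|Ai|, 7) for each part.
Sum = min(2,7) + min(12,7) + min(1,7) + min(4,7)
    = 2 + 7 + 1 + 4
    = 14.

14


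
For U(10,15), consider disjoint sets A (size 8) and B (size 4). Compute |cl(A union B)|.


|A union B| = 8 + 4 = 12 (disjoint).
In U(10,15), cl(S) = S if |S| < 10, else cl(S) = E.
Since 12 >= 10, cl(A union B) = E.
|cl(A union B)| = 15.

15


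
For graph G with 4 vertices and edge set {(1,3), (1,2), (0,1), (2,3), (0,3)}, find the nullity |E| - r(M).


Cycle rank (nullity) = |E| - r(M) = |E| - (|V| - c).
|E| = 5, |V| = 4, c = 1.
Nullity = 5 - (4 - 1) = 5 - 3 = 2.

2


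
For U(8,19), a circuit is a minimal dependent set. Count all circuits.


In U(8,19), circuits are the (9)-element subsets.
Any set of 9 elements is dependent, and removing any one element gives
an independent set of size 8, so it is a minimal dependent set.
Number of circuits = C(19,9) = 92378.

92378


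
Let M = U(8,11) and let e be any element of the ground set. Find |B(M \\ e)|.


Deleting e from U(8,11) gives U(8,10) since n > r.
Bases of U(8,10) = C(10,8) = 45.

45


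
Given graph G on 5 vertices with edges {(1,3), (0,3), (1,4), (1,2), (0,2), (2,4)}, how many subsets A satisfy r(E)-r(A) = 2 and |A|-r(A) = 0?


R(x,y) = sum over A in 2^E of x^(r(E)-r(A)) * y^(|A|-r(A)).
G has 5 vertices, 6 edges. r(E) = 4.
Enumerate all 2^6 = 64 subsets.
Count subsets with r(E)-r(A)=2 and |A|-r(A)=0: 15.

15


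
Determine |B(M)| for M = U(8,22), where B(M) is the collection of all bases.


Bases of U(8,22) are all 8-element subsets of the 22-element ground set.
Number of bases = C(22,8).
C(22,8) = 319770.

319770


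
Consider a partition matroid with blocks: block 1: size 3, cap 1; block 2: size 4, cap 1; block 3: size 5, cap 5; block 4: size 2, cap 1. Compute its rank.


Rank of a partition matroid = sum of min(|Si|, ci) for each block.
= min(3,1) + min(4,1) + min(5,5) + min(2,1)
= 1 + 1 + 5 + 1
= 8.

8


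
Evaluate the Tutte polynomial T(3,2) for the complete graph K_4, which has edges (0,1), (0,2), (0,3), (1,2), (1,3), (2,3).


T(K_4; x,y) = x^3 + 3x^2 + 4xy + 2x + y^3 + 3y^2 + 2y.
Substituting x=3, y=2:
= 27 + 27 + 24 + 6 + 8 + 12 + 4
= 108.

108


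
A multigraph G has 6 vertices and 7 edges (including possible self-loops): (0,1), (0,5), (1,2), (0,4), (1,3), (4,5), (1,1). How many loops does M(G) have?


In a graphic matroid, a loop is a self-loop edge (u,u) with rank 0.
Examining all 7 edges for self-loops...
Self-loops found: (1,1)
Number of loops = 1.

1


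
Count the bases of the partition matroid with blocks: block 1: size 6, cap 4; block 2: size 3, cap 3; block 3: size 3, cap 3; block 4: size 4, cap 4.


A basis picks exactly ci elements from block i.
Number of bases = product of C(|Si|, ci).
= C(6,4) * C(3,3) * C(3,3) * C(4,4)
= 15 * 1 * 1 * 1
= 15.

15


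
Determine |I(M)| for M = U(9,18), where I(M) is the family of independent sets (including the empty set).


Independent sets of U(9,18) are all subsets of size <= 9.
Count = (18 choose 0) + (18 choose 1) + (18 choose 2) + (18 choose 3) + (18 choose 4) + (18 choose 5) + (18 choose 6) + (18 choose 7) + (18 choose 8) + (18 choose 9)
     = 1 + 18 + 153 + 816 + 3060 + 8568 + 18564 + 31824 + 43758 + 48620
     = 155382.

155382


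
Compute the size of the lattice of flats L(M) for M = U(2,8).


Flats of U(2,8): every subset of size < 2 is a flat, plus E itself.
Count = (8 choose 0) + (8 choose 1) + 1
     = 1 + 8 + 1
     = 10.

10


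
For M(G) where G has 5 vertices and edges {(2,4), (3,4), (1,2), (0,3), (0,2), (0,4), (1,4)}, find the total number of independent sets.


An independent set in a graphic matroid is an acyclic edge subset.
G has 5 vertices and 7 edges.
Enumerate all 2^7 = 128 subsets, checking for acyclicity.
Total independent sets = 82.

82


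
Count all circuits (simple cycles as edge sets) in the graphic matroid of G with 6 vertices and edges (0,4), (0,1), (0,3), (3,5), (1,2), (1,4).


A circuit in a graphic matroid = edge set of a simple cycle.
G has 6 vertices and 6 edges.
Enumerating all minimal edge subsets forming cycles...
Total circuits found: 1.

1


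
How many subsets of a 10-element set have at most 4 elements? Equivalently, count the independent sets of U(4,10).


Independent sets of U(4,10) are all subsets of size <= 4.
Count = (10 choose 0) + (10 choose 1) + (10 choose 2) + (10 choose 3) + (10 choose 4)
     = 1 + 10 + 45 + 120 + 210
     = 386.

386


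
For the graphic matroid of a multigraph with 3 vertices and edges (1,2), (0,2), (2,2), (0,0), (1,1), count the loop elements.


In a graphic matroid, a loop is a self-loop edge (u,u) with rank 0.
Examining all 5 edges for self-loops...
Self-loops found: (2,2), (0,0), (1,1)
Number of loops = 3.

3


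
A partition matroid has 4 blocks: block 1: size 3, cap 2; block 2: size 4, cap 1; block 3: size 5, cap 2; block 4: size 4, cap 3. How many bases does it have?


A basis picks exactly ci elements from block i.
Number of bases = product of C(|Si|, ci).
= C(3,2) * C(4,1) * C(5,2) * C(4,3)
= 3 * 4 * 10 * 4
= 480.

480


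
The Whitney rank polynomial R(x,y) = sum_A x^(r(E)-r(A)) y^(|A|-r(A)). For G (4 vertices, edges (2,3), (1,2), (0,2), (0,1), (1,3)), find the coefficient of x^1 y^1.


R(x,y) = sum over A in 2^E of x^(r(E)-r(A)) * y^(|A|-r(A)).
G has 4 vertices, 5 edges. r(E) = 3.
Enumerate all 2^5 = 32 subsets.
Count subsets with r(E)-r(A)=1 and |A|-r(A)=1: 2.

2


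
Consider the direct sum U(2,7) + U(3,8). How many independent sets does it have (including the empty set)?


For a direct sum, |I(M1+M2)| = |I(M1)| * |I(M2)|.
|I(U(2,7))| = sum C(7,k) for k=0..2 = 29.
|I(U(3,8))| = sum C(8,k) for k=0..3 = 93.
Total = 29 * 93 = 2697.

2697


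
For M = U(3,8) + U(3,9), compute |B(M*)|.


(M1+M2)* = M1* + M2*.
M1* = U(5,8), bases: C(8,5) = 56.
M2* = U(6,9), bases: C(9,6) = 84.
|B(M*)| = 56 * 84 = 4704.

4704


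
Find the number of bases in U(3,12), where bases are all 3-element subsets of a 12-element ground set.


Bases of U(3,12) are all 3-element subsets of the 12-element ground set.
Number of bases = C(12,3).
C(12,3) = 12! / (3! * 9!) = 220.

220


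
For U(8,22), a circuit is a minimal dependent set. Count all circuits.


In U(8,22), circuits are the (9)-element subsets.
Any set of 9 elements is dependent, and removing any one element gives
an independent set of size 8, so it is a minimal dependent set.
Number of circuits = C(22,9) = 497420.

497420


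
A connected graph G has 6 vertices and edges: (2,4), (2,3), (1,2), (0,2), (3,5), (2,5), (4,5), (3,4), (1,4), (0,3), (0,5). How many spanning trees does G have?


By Kirchhoff's matrix tree theorem, the number of spanning trees equals
the determinant of any cofactor of the Laplacian matrix L.
G has 6 vertices and 11 edges.
Computing the (5 x 5) cofactor determinant gives 185.

185


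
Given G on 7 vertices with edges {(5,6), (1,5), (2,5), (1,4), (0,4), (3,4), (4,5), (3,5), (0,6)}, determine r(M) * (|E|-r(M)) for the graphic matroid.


r(M) = |V| - c = 7 - 1 = 6.
nullity = |E| - r(M) = 9 - 6 = 3.
Product = 6 * 3 = 18.

18


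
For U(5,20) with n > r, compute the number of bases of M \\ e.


Deleting e from U(5,20) gives U(5,19) since n > r.
Bases of U(5,19) = C(19,5) = 19! / (5! * 14!) = 11628.

11628


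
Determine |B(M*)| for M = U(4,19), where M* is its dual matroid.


The dual of U(r,n) is U(n-r, n) = U(15,19).
Bases of U(15,19) are all (15)-element subsets.
|B(M*)| = (19 choose 15) = 3876.

3876


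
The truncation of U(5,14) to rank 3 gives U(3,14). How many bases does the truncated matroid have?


Truncating U(5,14) to rank 3 gives U(3,14).
Bases of U(3,14) are all 3-element subsets of 14 elements.
Number of bases = C(14,3) = 14! / (3! * 11!) = 364.

364


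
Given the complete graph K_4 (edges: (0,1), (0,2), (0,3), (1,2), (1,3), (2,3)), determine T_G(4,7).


T(K_4; x,y) = x^3 + 3x^2 + 4xy + 2x + y^3 + 3y^2 + 2y.
Substituting x=4, y=7:
= 64 + 48 + 112 + 8 + 343 + 147 + 14
= 736.

736


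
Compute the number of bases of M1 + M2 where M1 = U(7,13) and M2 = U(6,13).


Bases of a direct sum M1 + M2: |B| = |B(M1)| * |B(M2)|.
|B(U(7,13))| = C(13,7) = 1716.
|B(U(6,13))| = C(13,6) = 1716.
Total bases = 1716 * 1716 = 2944656.

2944656


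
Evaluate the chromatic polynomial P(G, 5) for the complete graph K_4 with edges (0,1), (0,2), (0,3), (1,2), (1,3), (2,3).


P(K_4, k) = k(k-1)(k-2)...(k-3).
P(5) = (5) * (4) * (3) * (2) = 120.

120


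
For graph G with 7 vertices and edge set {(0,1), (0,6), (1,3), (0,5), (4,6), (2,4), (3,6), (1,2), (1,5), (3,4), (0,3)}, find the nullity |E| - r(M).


Cycle rank (nullity) = |E| - r(M) = |E| - (|V| - c).
|E| = 11, |V| = 7, c = 1.
Nullity = 11 - (7 - 1) = 11 - 6 = 5.

5


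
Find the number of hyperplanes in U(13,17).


Hyperplanes of U(13,17) are flats of rank 12.
In a uniform matroid, these are exactly the (12)-element subsets.
Count = (17 choose 12) = 6188.

6188


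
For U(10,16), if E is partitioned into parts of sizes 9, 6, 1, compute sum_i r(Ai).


r(Ai) = min(|Ai|, 10) for each part.
Sum = min(9,10) + min(6,10) + min(1,10)
    = 9 + 6 + 1
    = 16.

16


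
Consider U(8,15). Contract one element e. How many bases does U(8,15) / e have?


Contracting e from U(8,15) gives U(7,14).
Bases of U(7,14) = C(14,7) = 14! / (7! * 7!) = 3432.

3432


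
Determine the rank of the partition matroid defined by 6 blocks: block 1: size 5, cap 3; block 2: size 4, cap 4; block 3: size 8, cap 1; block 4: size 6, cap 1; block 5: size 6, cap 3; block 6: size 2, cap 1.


Rank of a partition matroid = sum of min(|Si|, ci) for each block.
= min(5,3) + min(4,4) + min(8,1) + min(6,1) + min(6,3) + min(2,1)
= 3 + 4 + 1 + 1 + 3 + 1
= 13.

13


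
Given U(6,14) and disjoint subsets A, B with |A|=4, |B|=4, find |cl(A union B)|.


|A union B| = 4 + 4 = 8 (disjoint).
In U(6,14), cl(S) = S if |S| < 6, else cl(S) = E.
Since 8 >= 6, cl(A union B) = E.
|cl(A union B)| = 14.

14


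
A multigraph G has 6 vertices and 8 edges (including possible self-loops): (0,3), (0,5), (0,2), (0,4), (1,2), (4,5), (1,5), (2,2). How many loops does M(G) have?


In a graphic matroid, a loop is a self-loop edge (u,u) with rank 0.
Examining all 8 edges for self-loops...
Self-loops found: (2,2)
Number of loops = 1.

1


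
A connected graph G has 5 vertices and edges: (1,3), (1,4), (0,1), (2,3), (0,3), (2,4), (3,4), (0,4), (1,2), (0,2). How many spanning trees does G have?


By Kirchhoff's matrix tree theorem, the number of spanning trees equals
the determinant of any cofactor of the Laplacian matrix L.
G has 5 vertices and 10 edges.
Computing the (4 x 4) cofactor determinant gives 125.

125


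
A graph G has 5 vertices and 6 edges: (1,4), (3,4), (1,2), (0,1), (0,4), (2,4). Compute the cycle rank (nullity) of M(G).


Cycle rank (nullity) = |E| - r(M) = |E| - (|V| - c).
|E| = 6, |V| = 5, c = 1.
Nullity = 6 - (5 - 1) = 6 - 4 = 2.

2


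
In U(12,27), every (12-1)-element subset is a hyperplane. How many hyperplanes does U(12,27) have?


Hyperplanes of U(12,27) are flats of rank 11.
In a uniform matroid, these are exactly the (11)-element subsets.
Count = C(27,11) = 27! / (11! * 16!) = 13037895.

13037895


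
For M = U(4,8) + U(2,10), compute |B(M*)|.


(M1+M2)* = M1* + M2*.
M1* = U(4,8), bases: C(8,4) = 70.
M2* = U(8,10), bases: C(10,8) = 45.
|B(M*)| = 70 * 45 = 3150.

3150


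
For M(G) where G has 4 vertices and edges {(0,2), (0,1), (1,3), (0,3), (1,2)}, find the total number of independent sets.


An independent set in a graphic matroid is an acyclic edge subset.
G has 4 vertices and 5 edges.
Enumerate all 2^5 = 32 subsets, checking for acyclicity.
Total independent sets = 24.

24


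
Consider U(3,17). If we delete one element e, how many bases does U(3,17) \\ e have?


Deleting e from U(3,17) gives U(3,16) since n > r.
Bases of U(3,16) = (16 choose 3) = 560.

560


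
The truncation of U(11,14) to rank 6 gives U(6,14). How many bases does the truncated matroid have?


Truncating U(11,14) to rank 6 gives U(6,14).
Bases of U(6,14) are all 6-element subsets of 14 elements.
Number of bases = (14 choose 6) = 3003.

3003


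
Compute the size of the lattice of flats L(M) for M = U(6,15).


Flats of U(6,15): every subset of size < 6 is a flat, plus E itself.
Count = C(15,0) + C(15,1) + C(15,2) + C(15,3) + C(15,4) + C(15,5) + 1
     = 1 + 15 + 105 + 455 + 1365 + 3003 + 1
     = 4945.

4945


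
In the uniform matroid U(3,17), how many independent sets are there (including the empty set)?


Independent sets of U(3,17) are all subsets of size <= 3.
Count = (17 choose 0) + (17 choose 1) + (17 choose 2) + (17 choose 3)
     = 1 + 17 + 136 + 680
     = 834.

834


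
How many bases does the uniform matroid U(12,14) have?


Bases of U(12,14) are all 12-element subsets of the 14-element ground set.
Number of bases = C(14,12).
C(14,12) = 14! / (12! * 2!) = 91.

91


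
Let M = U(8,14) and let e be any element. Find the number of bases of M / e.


Contracting e from U(8,14) gives U(7,13).
Bases of U(7,13) = C(13,7) = 1716.

1716


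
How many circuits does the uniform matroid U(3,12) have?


In U(3,12), circuits are the (4)-element subsets.
Any set of 4 elements is dependent, and removing any one element gives
an independent set of size 3, so it is a minimal dependent set.
Number of circuits = (12 choose 4) = 495.

495


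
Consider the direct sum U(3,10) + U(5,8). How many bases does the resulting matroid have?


Bases of a direct sum M1 + M2: |B| = |B(M1)| * |B(M2)|.
|B(U(3,10))| = C(10,3) = 120.
|B(U(5,8))| = C(8,5) = 56.
Total bases = 120 * 56 = 6720.

6720


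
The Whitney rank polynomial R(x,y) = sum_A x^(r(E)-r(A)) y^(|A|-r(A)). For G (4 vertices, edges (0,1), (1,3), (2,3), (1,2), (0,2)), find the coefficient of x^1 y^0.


R(x,y) = sum over A in 2^E of x^(r(E)-r(A)) * y^(|A|-r(A)).
G has 4 vertices, 5 edges. r(E) = 3.
Enumerate all 2^5 = 32 subsets.
Count subsets with r(E)-r(A)=1 and |A|-r(A)=0: 10.

10


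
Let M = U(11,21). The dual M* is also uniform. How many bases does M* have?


The dual of U(r,n) is U(n-r, n) = U(10,21).
Bases of U(10,21) are all (10)-element subsets.
|B(M*)| = C(21,10) = 21! / (10! * 11!) = 352716.

352716


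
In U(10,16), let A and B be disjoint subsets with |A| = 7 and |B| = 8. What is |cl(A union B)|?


|A union B| = 7 + 8 = 15 (disjoint).
In U(10,16), cl(S) = S if |S| < 10, else cl(S) = E.
Since 15 >= 10, cl(A union B) = E.
|cl(A union B)| = 16.

16


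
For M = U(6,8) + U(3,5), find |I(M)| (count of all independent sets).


For a direct sum, |I(M1+M2)| = |I(M1)| * |I(M2)|.
|I(U(6,8))| = sum C(8,k) for k=0..6 = 247.
|I(U(3,5))| = sum C(5,k) for k=0..3 = 26.
Total = 247 * 26 = 6422.

6422


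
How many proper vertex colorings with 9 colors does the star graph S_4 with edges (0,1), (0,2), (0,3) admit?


P(tree, k) = k * (k-1)^(3) for any tree on 4 vertices.
P(9) = 9 * 8^3 = 9 * 512 = 4608.

4608


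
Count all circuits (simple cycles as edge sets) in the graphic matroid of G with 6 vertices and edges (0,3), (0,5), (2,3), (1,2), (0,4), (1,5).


A circuit in a graphic matroid = edge set of a simple cycle.
G has 6 vertices and 6 edges.
Enumerating all minimal edge subsets forming cycles...
Total circuits found: 1.

1


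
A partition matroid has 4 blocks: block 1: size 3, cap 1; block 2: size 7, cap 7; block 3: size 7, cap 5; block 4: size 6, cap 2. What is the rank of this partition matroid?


Rank of a partition matroid = sum of min(|Si|, ci) for each block.
= min(3,1) + min(7,7) + min(7,5) + min(6,2)
= 1 + 7 + 5 + 2
= 15.

15


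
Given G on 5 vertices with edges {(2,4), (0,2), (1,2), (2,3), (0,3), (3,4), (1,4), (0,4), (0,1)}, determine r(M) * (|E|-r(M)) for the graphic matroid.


r(M) = |V| - c = 5 - 1 = 4.
nullity = |E| - r(M) = 9 - 4 = 5.
Product = 4 * 5 = 20.

20


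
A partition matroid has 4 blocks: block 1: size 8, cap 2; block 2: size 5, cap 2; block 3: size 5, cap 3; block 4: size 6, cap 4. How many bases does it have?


A basis picks exactly ci elements from block i.
Number of bases = product of C(|Si|, ci).
= C(8,2) * C(5,2) * C(5,3) * C(6,4)
= 28 * 10 * 10 * 15
= 42000.

42000


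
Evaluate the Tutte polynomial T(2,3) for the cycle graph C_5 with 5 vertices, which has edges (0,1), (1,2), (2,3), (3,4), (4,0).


T(C_5; x,y) = x + x^2 + ... + x^(4) + y.
T(2,3) = 2^1 + 2^2 + 2^3 + 2^4 + 3
= 2 + 4 + 8 + 16 + 3
= 33.

33


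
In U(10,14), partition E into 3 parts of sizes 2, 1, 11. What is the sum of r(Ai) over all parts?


r(Ai) = min(|Ai|, 10) for each part.
Sum = min(2,10) + min(1,10) + min(11,10)
    = 2 + 1 + 10
    = 13.

13


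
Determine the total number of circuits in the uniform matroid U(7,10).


In U(7,10), circuits are the (8)-element subsets.
Any set of 8 elements is dependent, and removing any one element gives
an independent set of size 7, so it is a minimal dependent set.
Number of circuits = (10 choose 8) = 45.

45


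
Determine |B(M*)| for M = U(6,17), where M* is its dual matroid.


The dual of U(r,n) is U(n-r, n) = U(11,17).
Bases of U(11,17) are all (11)-element subsets.
|B(M*)| = (17 choose 11) = 12376.

12376


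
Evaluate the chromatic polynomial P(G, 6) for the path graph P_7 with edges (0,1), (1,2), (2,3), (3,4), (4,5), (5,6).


P(P_7, k) = k * (k-1)^(6).
P(6) = 6 * 5^6 = 6 * 15625 = 93750.

93750


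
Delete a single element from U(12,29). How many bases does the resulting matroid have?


Deleting e from U(12,29) gives U(12,28) since n > r.
Bases of U(12,28) = C(28,12) = 28! / (12! * 16!) = 30421755.

30421755


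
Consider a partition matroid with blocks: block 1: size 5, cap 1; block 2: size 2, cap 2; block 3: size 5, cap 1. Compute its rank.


Rank of a partition matroid = sum of min(|Si|, ci) for each block.
= min(5,1) + min(2,2) + min(5,1)
= 1 + 2 + 1
= 4.

4


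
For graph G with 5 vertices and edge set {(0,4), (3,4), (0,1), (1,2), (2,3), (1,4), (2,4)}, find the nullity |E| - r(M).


Cycle rank (nullity) = |E| - r(M) = |E| - (|V| - c).
|E| = 7, |V| = 5, c = 1.
Nullity = 7 - (5 - 1) = 7 - 4 = 3.

3


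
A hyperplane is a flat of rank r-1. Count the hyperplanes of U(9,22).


Hyperplanes of U(9,22) are flats of rank 8.
In a uniform matroid, these are exactly the (8)-element subsets.
Count = C(22,8) = 319770.

319770


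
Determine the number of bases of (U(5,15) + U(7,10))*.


(M1+M2)* = M1* + M2*.
M1* = U(10,15), bases: C(15,10) = 3003.
M2* = U(3,10), bases: C(10,3) = 120.
|B(M*)| = 3003 * 120 = 360360.

360360


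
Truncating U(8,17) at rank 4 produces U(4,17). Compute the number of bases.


Truncating U(8,17) to rank 4 gives U(4,17).
Bases of U(4,17) are all 4-element subsets of 17 elements.
Number of bases = C(17,4) = (17 * 16 * 15 * 14) / (1 * 2 * 3 * 4) = 2380.

2380


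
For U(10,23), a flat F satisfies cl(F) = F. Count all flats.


Flats of U(10,23): every subset of size < 10 is a flat, plus E itself.
Count = (23 choose 0) + (23 choose 1) + (23 choose 2) + (23 choose 3) + (23 choose 4) + (23 choose 5) + (23 choose 6) + (23 choose 7) + (23 choose 8) + (23 choose 9) + 1
     = 1 + 23 + 253 + 1771 + 8855 + 33649 + 100947 + 245157 + 490314 + 817190 + 1
     = 1698161.

1698161


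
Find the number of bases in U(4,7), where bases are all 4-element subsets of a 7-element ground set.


Bases of U(4,7) are all 4-element subsets of the 7-element ground set.
Number of bases = C(7,4).
(7 choose 4) = 35.

35


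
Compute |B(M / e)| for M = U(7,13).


Contracting e from U(7,13) gives U(6,12).
Bases of U(6,12) = C(12,6) = 12! / (6! * 6!) = 924.

924


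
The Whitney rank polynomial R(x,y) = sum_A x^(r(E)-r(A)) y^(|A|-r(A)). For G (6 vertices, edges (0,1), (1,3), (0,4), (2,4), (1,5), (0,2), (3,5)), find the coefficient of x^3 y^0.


R(x,y) = sum over A in 2^E of x^(r(E)-r(A)) * y^(|A|-r(A)).
G has 6 vertices, 7 edges. r(E) = 5.
Enumerate all 2^7 = 128 subsets.
Count subsets with r(E)-r(A)=3 and |A|-r(A)=0: 21.

21


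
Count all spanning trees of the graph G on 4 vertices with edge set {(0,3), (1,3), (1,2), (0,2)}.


By Kirchhoff's matrix tree theorem, the number of spanning trees equals
the determinant of any cofactor of the Laplacian matrix L.
G has 4 vertices and 4 edges.
Computing the (3 x 3) cofactor determinant gives 4.

4


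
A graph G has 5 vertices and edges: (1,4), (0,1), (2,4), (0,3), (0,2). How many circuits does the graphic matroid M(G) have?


A circuit in a graphic matroid = edge set of a simple cycle.
G has 5 vertices and 5 edges.
Enumerating all minimal edge subsets forming cycles...
Total circuits found: 1.

1


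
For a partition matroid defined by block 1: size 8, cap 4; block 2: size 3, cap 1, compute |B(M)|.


A basis picks exactly ci elements from block i.
Number of bases = product of C(|Si|, ci).
= C(8,4) * C(3,1)
= 70 * 3
= 210.

210


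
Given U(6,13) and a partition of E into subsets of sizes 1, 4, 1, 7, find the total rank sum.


r(Ai) = min(|Ai|, 6) for each part.
Sum = min(1,6) + min(4,6) + min(1,6) + min(7,6)
    = 1 + 4 + 1 + 6
    = 12.

12


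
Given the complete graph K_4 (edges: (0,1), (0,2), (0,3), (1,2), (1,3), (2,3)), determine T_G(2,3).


T(K_4; x,y) = x^3 + 3x^2 + 4xy + 2x + y^3 + 3y^2 + 2y.
Substituting x=2, y=3:
= 8 + 12 + 24 + 4 + 27 + 27 + 6
= 108.

108


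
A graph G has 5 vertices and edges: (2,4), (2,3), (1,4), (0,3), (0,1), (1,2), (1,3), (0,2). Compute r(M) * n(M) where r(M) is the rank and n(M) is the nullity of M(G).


r(M) = |V| - c = 5 - 1 = 4.
nullity = |E| - r(M) = 8 - 4 = 4.
Product = 4 * 4 = 16.

16


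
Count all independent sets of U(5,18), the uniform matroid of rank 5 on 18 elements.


Independent sets of U(5,18) are all subsets of size <= 5.
Count = C(18,0) + C(18,1) + C(18,2) + C(18,3) + C(18,4) + C(18,5)
     = 1 + 18 + 153 + 816 + 3060 + 8568
     = 12616.

12616


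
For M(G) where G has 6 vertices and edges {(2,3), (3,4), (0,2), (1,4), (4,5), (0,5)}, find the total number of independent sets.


An independent set in a graphic matroid is an acyclic edge subset.
G has 6 vertices and 6 edges.
Enumerate all 2^6 = 64 subsets, checking for acyclicity.
Total independent sets = 62.

62


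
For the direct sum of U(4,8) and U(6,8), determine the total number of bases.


Bases of a direct sum M1 + M2: |B| = |B(M1)| * |B(M2)|.
|B(U(4,8))| = C(8,4) = 70.
|B(U(6,8))| = C(8,6) = 28.
Total bases = 70 * 28 = 1960.

1960


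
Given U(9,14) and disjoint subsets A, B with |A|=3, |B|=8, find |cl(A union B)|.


|A union B| = 3 + 8 = 11 (disjoint).
In U(9,14), cl(S) = S if |S| < 9, else cl(S) = E.
Since 11 >= 9, cl(A union B) = E.
|cl(A union B)| = 14.

14


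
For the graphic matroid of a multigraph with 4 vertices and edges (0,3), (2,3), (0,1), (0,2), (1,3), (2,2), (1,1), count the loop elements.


In a graphic matroid, a loop is a self-loop edge (u,u) with rank 0.
Examining all 7 edges for self-loops...
Self-loops found: (2,2), (1,1)
Number of loops = 2.

2


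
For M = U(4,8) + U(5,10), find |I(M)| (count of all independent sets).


For a direct sum, |I(M1+M2)| = |I(M1)| * |I(M2)|.
|I(U(4,8))| = sum C(8,k) for k=0..4 = 163.
|I(U(5,10))| = sum C(10,k) for k=0..5 = 638.
Total = 163 * 638 = 103994.

103994


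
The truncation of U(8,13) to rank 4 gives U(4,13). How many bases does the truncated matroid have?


Truncating U(8,13) to rank 4 gives U(4,13).
Bases of U(4,13) are all 4-element subsets of 13 elements.
Number of bases = C(13,4) = 13! / (4! * 9!) = 715.

715


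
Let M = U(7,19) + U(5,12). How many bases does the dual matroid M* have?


(M1+M2)* = M1* + M2*.
M1* = U(12,19), bases: C(19,12) = 50388.
M2* = U(7,12), bases: C(12,7) = 792.
|B(M*)| = 50388 * 792 = 39907296.

39907296


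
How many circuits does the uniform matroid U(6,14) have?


In U(6,14), circuits are the (7)-element subsets.
Any set of 7 elements is dependent, and removing any one element gives
an independent set of size 6, so it is a minimal dependent set.
Number of circuits = (14 choose 7) = 3432.

3432


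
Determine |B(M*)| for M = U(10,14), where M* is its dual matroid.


The dual of U(r,n) is U(n-r, n) = U(4,14).
Bases of U(4,14) are all (4)-element subsets.
|B(M*)| = C(14,4) = (14 * 13 * 12 * 11) / (1 * 2 * 3 * 4) = 1001.

1001


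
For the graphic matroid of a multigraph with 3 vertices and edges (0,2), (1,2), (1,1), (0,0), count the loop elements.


In a graphic matroid, a loop is a self-loop edge (u,u) with rank 0.
Examining all 4 edges for self-loops...
Self-loops found: (1,1), (0,0)
Number of loops = 2.

2


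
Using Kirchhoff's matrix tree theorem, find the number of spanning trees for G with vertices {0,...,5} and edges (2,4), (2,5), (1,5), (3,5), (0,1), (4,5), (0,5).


By Kirchhoff's matrix tree theorem, the number of spanning trees equals
the determinant of any cofactor of the Laplacian matrix L.
G has 6 vertices and 7 edges.
Computing the (5 x 5) cofactor determinant gives 9.

9


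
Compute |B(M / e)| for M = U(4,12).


Contracting e from U(4,12) gives U(3,11).
Bases of U(3,11) = C(11,3) = (11 * 10 * 9) / (1 * 2 * 3) = 165.

165


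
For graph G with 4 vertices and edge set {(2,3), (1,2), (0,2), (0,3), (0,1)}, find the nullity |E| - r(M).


Cycle rank (nullity) = |E| - r(M) = |E| - (|V| - c).
|E| = 5, |V| = 4, c = 1.
Nullity = 5 - (4 - 1) = 5 - 3 = 2.

2


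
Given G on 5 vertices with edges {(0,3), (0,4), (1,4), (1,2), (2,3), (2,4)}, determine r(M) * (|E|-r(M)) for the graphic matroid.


r(M) = |V| - c = 5 - 1 = 4.
nullity = |E| - r(M) = 6 - 4 = 2.
Product = 4 * 2 = 8.

8


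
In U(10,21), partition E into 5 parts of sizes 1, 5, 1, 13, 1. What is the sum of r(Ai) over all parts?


r(Ai) = min(|Ai|, 10) for each part.
Sum = min(1,10) + min(5,10) + min(1,10) + min(13,10) + min(1,10)
    = 1 + 5 + 1 + 10 + 1
    = 18.

18


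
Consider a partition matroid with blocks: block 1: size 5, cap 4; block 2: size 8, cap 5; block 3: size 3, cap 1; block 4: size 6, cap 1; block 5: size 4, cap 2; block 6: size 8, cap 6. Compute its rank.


Rank of a partition matroid = sum of min(|Si|, ci) for each block.
= min(5,4) + min(8,5) + min(3,1) + min(6,1) + min(4,2) + min(8,6)
= 4 + 5 + 1 + 1 + 2 + 6
= 19.

19


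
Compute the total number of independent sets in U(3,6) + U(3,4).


For a direct sum, |I(M1+M2)| = |I(M1)| * |I(M2)|.
|I(U(3,6))| = sum C(6,k) for k=0..3 = 42.
|I(U(3,4))| = sum C(4,k) for k=0..3 = 15.
Total = 42 * 15 = 630.

630


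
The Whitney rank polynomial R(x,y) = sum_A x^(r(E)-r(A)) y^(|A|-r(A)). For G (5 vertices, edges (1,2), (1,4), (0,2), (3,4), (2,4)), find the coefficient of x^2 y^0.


R(x,y) = sum over A in 2^E of x^(r(E)-r(A)) * y^(|A|-r(A)).
G has 5 vertices, 5 edges. r(E) = 4.
Enumerate all 2^5 = 32 subsets.
Count subsets with r(E)-r(A)=2 and |A|-r(A)=0: 10.

10


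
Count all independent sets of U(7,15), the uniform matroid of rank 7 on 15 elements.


Independent sets of U(7,15) are all subsets of size <= 7.
Count = (15 choose 0) + (15 choose 1) + (15 choose 2) + (15 choose 3) + (15 choose 4) + (15 choose 5) + (15 choose 6) + (15 choose 7)
     = 1 + 15 + 105 + 455 + 1365 + 3003 + 5005 + 6435
     = 16384.

16384


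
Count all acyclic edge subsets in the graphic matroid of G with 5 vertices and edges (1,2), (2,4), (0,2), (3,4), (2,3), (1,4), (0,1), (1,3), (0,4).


An independent set in a graphic matroid is an acyclic edge subset.
G has 5 vertices and 9 edges.
Enumerate all 2^9 = 512 subsets, checking for acyclicity.
Total independent sets = 198.

198


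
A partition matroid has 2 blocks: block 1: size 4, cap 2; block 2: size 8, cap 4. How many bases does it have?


A basis picks exactly ci elements from block i.
Number of bases = product of C(|Si|, ci).
= C(4,2) * C(8,4)
= 6 * 70
= 420.

420


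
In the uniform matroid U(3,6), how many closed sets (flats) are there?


Flats of U(3,6): every subset of size < 3 is a flat, plus E itself.
Count = (6 choose 0) + (6 choose 1) + (6 choose 2) + 1
     = 1 + 6 + 15 + 1
     = 23.

23


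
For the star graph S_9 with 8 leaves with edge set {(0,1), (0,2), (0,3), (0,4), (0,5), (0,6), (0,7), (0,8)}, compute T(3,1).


A star on 9 vertices is a tree with 8 edges.
T(x,y) = x^(8) for any tree.
T(3,1) = 3^8 = 6561.

6561


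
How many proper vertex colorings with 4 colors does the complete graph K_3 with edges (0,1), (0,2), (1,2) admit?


P(K_3, k) = k(k-1)(k-2)...(k-2).
P(4) = (4) * (3) * (2) = 24.

24


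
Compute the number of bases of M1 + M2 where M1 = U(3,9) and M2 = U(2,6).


Bases of a direct sum M1 + M2: |B| = |B(M1)| * |B(M2)|.
|B(U(3,9))| = C(9,3) = 84.
|B(U(2,6))| = C(6,2) = 15.
Total bases = 84 * 15 = 1260.

1260


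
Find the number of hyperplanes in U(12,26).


Hyperplanes of U(12,26) are flats of rank 11.
In a uniform matroid, these are exactly the (11)-element subsets.
Count = C(26,11) = 7726160.

7726160


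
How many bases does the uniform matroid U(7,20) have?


Bases of U(7,20) are all 7-element subsets of the 20-element ground set.
Number of bases = C(20,7).
C(20,7) = 77520.

77520


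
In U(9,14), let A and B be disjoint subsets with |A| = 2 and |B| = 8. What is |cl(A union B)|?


|A union B| = 2 + 8 = 10 (disjoint).
In U(9,14), cl(S) = S if |S| < 9, else cl(S) = E.
Since 10 >= 9, cl(A union B) = E.
|cl(A union B)| = 14.

14


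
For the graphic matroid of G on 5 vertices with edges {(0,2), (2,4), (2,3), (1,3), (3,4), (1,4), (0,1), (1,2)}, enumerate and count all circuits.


A circuit in a graphic matroid = edge set of a simple cycle.
G has 5 vertices and 8 edges.
Enumerating all minimal edge subsets forming cycles...
Total circuits found: 12.

12


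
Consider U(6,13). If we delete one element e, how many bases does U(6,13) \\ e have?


Deleting e from U(6,13) gives U(6,12) since n > r.
Bases of U(6,12) = (12 choose 6) = 924.

924


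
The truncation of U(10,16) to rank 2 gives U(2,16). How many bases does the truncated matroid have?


Truncating U(10,16) to rank 2 gives U(2,16).
Bases of U(2,16) are all 2-element subsets of 16 elements.
Number of bases = C(16,2) = (16 * 15) / (1 * 2) = 120.

120


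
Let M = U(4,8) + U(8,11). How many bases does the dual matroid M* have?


(M1+M2)* = M1* + M2*.
M1* = U(4,8), bases: C(8,4) = 70.
M2* = U(3,11), bases: C(11,3) = 165.
|B(M*)| = 70 * 165 = 11550.

11550


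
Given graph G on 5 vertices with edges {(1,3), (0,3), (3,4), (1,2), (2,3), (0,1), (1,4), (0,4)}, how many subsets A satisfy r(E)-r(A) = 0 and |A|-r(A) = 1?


R(x,y) = sum over A in 2^E of x^(r(E)-r(A)) * y^(|A|-r(A)).
G has 5 vertices, 8 edges. r(E) = 4.
Enumerate all 2^8 = 256 subsets.
Count subsets with r(E)-r(A)=0 and |A|-r(A)=1: 48.

48


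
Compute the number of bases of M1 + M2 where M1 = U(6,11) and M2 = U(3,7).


Bases of a direct sum M1 + M2: |B| = |B(M1)| * |B(M2)|.
|B(U(6,11))| = C(11,6) = 462.
|B(U(3,7))| = C(7,3) = 35.
Total bases = 462 * 35 = 16170.

16170


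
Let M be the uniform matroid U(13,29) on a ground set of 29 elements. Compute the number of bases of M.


Bases of U(13,29) are all 13-element subsets of the 29-element ground set.
Number of bases = C(29,13).
(29 choose 13) = 67863915.

67863915


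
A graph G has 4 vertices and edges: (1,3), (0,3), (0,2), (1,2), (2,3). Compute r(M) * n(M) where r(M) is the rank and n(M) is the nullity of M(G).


r(M) = |V| - c = 4 - 1 = 3.
nullity = |E| - r(M) = 5 - 3 = 2.
Product = 3 * 2 = 6.

6


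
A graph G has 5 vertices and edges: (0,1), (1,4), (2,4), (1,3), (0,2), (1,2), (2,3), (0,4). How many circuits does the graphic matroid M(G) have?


A circuit in a graphic matroid = edge set of a simple cycle.
G has 5 vertices and 8 edges.
Enumerating all minimal edge subsets forming cycles...
Total circuits found: 12.

12


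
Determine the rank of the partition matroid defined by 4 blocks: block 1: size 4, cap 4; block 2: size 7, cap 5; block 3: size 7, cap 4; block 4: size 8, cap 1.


Rank of a partition matroid = sum of min(|Si|, ci) for each block.
= min(4,4) + min(7,5) + min(7,4) + min(8,1)
= 4 + 5 + 4 + 1
= 14.

14


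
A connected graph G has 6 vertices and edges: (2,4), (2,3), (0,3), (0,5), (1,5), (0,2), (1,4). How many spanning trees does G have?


By Kirchhoff's matrix tree theorem, the number of spanning trees equals
the determinant of any cofactor of the Laplacian matrix L.
G has 6 vertices and 7 edges.
Computing the (5 x 5) cofactor determinant gives 14.

14


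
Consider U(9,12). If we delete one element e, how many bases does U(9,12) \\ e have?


Deleting e from U(9,12) gives U(9,11) since n > r.
Bases of U(9,11) = C(11,9) = 55.

55


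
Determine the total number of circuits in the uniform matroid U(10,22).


In U(10,22), circuits are the (11)-element subsets.
Any set of 11 elements is dependent, and removing any one element gives
an independent set of size 10, so it is a minimal dependent set.
Number of circuits = (22 choose 11) = 705432.

705432


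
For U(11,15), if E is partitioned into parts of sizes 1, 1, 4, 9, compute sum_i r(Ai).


r(Ai) = min(|Ai|, 11) for each part.
Sum = min(1,11) + min(1,11) + min(4,11) + min(9,11)
    = 1 + 1 + 4 + 9
    = 15.

15


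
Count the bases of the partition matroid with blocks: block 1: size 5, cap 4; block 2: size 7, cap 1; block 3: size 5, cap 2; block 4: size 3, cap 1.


A basis picks exactly ci elements from block i.
Number of bases = product of C(|Si|, ci).
= C(5,4) * C(7,1) * C(5,2) * C(3,1)
= 5 * 7 * 10 * 3
= 1050.

1050


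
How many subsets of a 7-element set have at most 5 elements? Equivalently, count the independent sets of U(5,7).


Independent sets of U(5,7) are all subsets of size <= 5.
Count = (7 choose 0) + (7 choose 1) + (7 choose 2) + (7 choose 3) + (7 choose 4) + (7 choose 5)
     = 1 + 7 + 21 + 35 + 35 + 21
     = 120.

120


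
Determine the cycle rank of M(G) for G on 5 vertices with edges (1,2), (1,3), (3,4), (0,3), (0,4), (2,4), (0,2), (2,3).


Cycle rank (nullity) = |E| - r(M) = |E| - (|V| - c).
|E| = 8, |V| = 5, c = 1.
Nullity = 8 - (5 - 1) = 8 - 4 = 4.

4


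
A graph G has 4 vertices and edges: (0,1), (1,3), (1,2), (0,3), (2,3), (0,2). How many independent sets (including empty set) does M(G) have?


An independent set in a graphic matroid is an acyclic edge subset.
G has 4 vertices and 6 edges.
Enumerate all 2^6 = 64 subsets, checking for acyclicity.
Total independent sets = 38.

38


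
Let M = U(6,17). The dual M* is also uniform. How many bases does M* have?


The dual of U(r,n) is U(n-r, n) = U(11,17).
Bases of U(11,17) are all (11)-element subsets.
|B(M*)| = (17 choose 11) = 12376.

12376


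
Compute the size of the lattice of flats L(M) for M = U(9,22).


Flats of U(9,22): every subset of size < 9 is a flat, plus E itself.
Count = C(22,0) + C(22,1) + C(22,2) + C(22,3) + C(22,4) + C(22,5) + C(22,6) + C(22,7) + C(22,8) + 1
     = 1 + 22 + 231 + 1540 + 7315 + 26334 + 74613 + 170544 + 319770 + 1
     = 600371.

600371


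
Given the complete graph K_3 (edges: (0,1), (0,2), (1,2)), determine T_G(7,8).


T(K_3; x,y) = x^2 + x + y.
T(7,8) = 49 + 7 + 8 = 64.

64


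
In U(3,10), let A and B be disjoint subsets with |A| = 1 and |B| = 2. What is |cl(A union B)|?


|A union B| = 1 + 2 = 3 (disjoint).
In U(3,10), cl(S) = S if |S| < 3, else cl(S) = E.
Since 3 >= 3, cl(A union B) = E.
|cl(A union B)| = 10.

10


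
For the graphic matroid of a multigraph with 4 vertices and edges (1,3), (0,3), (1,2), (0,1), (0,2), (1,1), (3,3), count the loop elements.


In a graphic matroid, a loop is a self-loop edge (u,u) with rank 0.
Examining all 7 edges for self-loops...
Self-loops found: (1,1), (3,3)
Number of loops = 2.

2


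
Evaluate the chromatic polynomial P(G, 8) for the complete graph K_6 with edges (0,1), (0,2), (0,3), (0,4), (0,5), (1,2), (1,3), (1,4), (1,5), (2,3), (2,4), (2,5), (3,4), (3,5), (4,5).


P(K_6, k) = k(k-1)(k-2)...(k-5).
P(8) = (8) * (7) * (6) * (5) * (4) * (3) = 20160.

20160


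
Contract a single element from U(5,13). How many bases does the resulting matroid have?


Contracting e from U(5,13) gives U(4,12).
Bases of U(4,12) = C(12,4) = 12! / (4! * 8!) = 495.

495
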